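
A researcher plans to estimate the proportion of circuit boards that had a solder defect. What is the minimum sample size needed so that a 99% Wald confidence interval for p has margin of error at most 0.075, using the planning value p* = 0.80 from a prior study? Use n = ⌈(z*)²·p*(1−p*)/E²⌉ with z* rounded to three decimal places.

For 99% confidence, z* = 2.576.
p*(1−p*) = 0.80·0.20 = 0.1600.
Required n before rounding: 6.635776 × 0.1600 / 0.075² = 188.751.
⌈188.751⌉ = 189.

n = 189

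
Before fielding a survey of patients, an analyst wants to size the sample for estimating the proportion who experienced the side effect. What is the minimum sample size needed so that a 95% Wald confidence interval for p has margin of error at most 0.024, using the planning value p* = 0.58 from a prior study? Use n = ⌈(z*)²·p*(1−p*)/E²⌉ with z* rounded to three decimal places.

n = 1625

z* = 1.960 at the 95% level.
p*(1−p*) = 0.58·0.42 = 0.2436.
Required n before rounding: 3.841600 × 0.2436 / 0.024² = 1624.677.
Rounding up, n = 1625.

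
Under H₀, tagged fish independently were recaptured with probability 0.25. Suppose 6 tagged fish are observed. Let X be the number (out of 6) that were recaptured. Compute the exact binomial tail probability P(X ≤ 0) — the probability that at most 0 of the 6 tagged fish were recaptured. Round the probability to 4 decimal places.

X ~ Binomial(n=6, p=0.25).
P(X ≤ 0) = C(6,0)·0.25^0·0.75^6.
= 0.177979 = 0.1780.

P = 0.1780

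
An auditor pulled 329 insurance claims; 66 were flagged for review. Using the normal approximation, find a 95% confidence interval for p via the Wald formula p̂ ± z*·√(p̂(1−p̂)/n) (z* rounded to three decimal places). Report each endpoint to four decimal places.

The sample proportion is 66/329 = 0.20061.
Standard error of p̂: √(0.160364/329) = √0.000487430 = 0.022078.
The 95% critical value is z* = 1.960.
Margin = 1.960·0.022078 = 0.04327.
CI: 0.20061 ± 0.04327 = (0.1573, 0.2439).

(0.1573, 0.2439)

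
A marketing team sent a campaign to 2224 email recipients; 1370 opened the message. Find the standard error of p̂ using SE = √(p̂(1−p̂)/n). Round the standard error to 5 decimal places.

SE = 0.01031

Sample proportion p̂ = 1370/2224 = 0.61601.
p̂(1−p̂) = 0.236542.
SE = √(0.236542/2224) = 0.01031.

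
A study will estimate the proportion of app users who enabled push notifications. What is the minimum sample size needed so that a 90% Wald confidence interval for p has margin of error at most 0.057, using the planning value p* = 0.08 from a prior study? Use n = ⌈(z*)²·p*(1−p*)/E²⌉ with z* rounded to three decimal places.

n = 62

z* = 1.645 at the 90% level.
p*(1−p*) = 0.0736.
(z*)²·p*(1−p*)/E² = 2.706025·0.0736/0.003249 = 61.300.
⌈61.300⌉ = 62.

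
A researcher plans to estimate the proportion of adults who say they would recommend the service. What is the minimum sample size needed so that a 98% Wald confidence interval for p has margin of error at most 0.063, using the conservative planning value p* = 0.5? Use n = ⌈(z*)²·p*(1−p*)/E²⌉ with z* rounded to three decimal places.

n = 341

For 98% confidence, z* = 2.326.
p*(1−p*) = 0.2500.
(z*)²·p*(1−p*)/E² = 5.410276·0.2500/0.003969 = 340.783.
⌈340.783⌉ = 341.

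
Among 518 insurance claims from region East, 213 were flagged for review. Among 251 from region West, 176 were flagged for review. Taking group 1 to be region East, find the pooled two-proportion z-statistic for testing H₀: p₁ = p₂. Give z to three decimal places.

z = -7.542

p̂₁ = 213/518 = 0.41120, p̂₂ = 176/251 = 0.70120.
Pooling: p̂ = 389/769 = 0.50585.
SE = √[p̂(1−p̂)(1/n₁+1/n₂)] = √[0.50585·0.49415·(1/518+1/251)] ≈ 0.038450.
z = (p̂₁ − p̂₂)/SE = (0.41120 − 0.70120)/0.038450 = -0.29000/0.038450 = -7.542.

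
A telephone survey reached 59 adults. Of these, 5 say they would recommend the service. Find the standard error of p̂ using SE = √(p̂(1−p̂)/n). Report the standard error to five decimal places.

SE = 0.03626

The sample proportion is 5/59 = 0.08475.
p̂(1−p̂) = 0.08475·0.91525 = 0.077567.
SE = √(0.077567/59) = 0.03626.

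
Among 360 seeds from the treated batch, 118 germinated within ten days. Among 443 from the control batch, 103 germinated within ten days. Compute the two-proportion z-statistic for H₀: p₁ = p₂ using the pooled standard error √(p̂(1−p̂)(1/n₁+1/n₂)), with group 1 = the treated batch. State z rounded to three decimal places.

Sample proportions: p̂₁ = 118/360 = 0.32778 and p̂₂ = 103/443 = 0.23251.
Pooled p̂ = (118+103)/(360+443) = 221/803 = 0.27522.
Pooled SE = √[0.1994730·0.00503511] ≈ 0.031692.
z = (p̂₁ − p̂₂)/SE = (0.32778 − 0.23251)/0.031692 = 0.09527/0.031692 = 3.006.

z = 3.006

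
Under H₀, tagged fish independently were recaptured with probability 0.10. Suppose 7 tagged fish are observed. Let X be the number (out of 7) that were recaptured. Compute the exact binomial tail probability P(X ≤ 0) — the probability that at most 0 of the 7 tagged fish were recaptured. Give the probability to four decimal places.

X is binomial with n = 7 and p = 0.10.
P(X ≤ 0) = C(7,0)·0.10^0·0.90^7.
= 0.478297 = 0.4783.

P = 0.4783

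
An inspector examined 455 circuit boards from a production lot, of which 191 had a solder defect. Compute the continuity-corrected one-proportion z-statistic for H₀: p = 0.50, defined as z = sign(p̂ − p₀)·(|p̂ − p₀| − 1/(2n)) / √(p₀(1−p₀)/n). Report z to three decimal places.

z = -3.375

p̂ = 191/455 = 0.41978. p̂ − p₀ = -0.080220.
1/(2n) = 0.001099.
Corrected numerator: |-0.080220| − 0.001099 = 0.079121.
SE₀ = √(0.50·0.50/455) = 0.023440.
z = (−)0.079121/0.023440 = -3.375.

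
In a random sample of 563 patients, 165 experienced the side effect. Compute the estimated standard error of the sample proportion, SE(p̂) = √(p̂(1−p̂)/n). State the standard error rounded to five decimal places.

SE = 0.01918

The sample proportion is 165/563 = 0.29307.
p̂(1−p̂) = 0.29307·0.70693 = 0.207180.
Dividing by n and taking the root: √0.000367993 = 0.01918.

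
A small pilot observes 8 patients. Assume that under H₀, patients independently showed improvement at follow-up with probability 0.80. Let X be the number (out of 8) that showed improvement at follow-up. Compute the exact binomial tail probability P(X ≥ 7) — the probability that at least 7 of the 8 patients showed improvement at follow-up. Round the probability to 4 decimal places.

P = 0.5033

X is binomial with n = 8 and p = 0.80.
P(X ≥ 7) = C(8,7)·0.80^7·0.20^1 + C(8,8)·0.80^8·0.20^0.
= 0.335544 + 0.167772 = 0.5033.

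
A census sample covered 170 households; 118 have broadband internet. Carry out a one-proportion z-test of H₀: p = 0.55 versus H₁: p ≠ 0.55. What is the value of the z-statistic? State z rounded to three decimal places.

z = 3.777

p̂ = 118/170 = 0.69412.
SE₀ = √(0.55·0.45/170) = 0.038156.
z = (0.69412 − 0.55)/0.038156 = 0.14412/0.038156 = 3.777.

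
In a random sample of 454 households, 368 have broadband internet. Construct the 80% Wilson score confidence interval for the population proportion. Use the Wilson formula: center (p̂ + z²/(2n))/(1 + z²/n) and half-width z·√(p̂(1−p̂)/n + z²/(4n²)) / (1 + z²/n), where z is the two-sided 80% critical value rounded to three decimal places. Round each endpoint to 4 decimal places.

(0.7859, 0.8330)

p̂ = 368/454 = 0.81057; z = 1.282, so z² = 1.643524.
Denominator 1 + z²/n = 1 + 1.643524/454 = 1.003620.
Adjusted center: (0.81057 + z²/(2n))/1.003620 = 0.80945.
Radicand: p̂(1−p̂)/n + z²/(4n²) = 0.000338204 + 0.000001993 = 0.000340197.
Half-width = 1.282·√0.000340197/1.003620 = 0.02356.
So the interval runs from 0.7859 to 0.8330.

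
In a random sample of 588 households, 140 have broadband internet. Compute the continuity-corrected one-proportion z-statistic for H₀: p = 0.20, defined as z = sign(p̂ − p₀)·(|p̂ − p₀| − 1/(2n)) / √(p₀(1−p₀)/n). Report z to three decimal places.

z = 2.258

p̂ = 140/588 = 0.23810. p̂ − p₀ = 0.038095.
Continuity correction 1/(2n) = 1/1176 = 0.000850.
Corrected numerator: |0.038095| − 0.000850 = 0.037245.
SE₀ = √(0.20·0.80/588) = 0.016496.
z = +0.037245/0.016496 = 2.258.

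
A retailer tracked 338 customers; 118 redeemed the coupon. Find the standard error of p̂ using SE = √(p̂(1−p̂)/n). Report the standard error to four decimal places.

SE = 0.0259

Sample proportion p̂ = 118/338 = 0.34911.
p̂(1−p̂) = 0.227232.
SE = √(0.227232/338) = √0.000672284 = 0.0259.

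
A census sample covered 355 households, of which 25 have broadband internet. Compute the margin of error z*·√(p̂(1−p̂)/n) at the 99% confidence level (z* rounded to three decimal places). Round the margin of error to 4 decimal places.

p̂ = 25/355 = 0.07042.
SE = √(p̂(1−p̂)/n) = √(0.065463/355) = 0.013580.
The 99% critical value is z* = 2.576.
ME = 2.576·0.013580 = 0.0350.

ME = 0.0350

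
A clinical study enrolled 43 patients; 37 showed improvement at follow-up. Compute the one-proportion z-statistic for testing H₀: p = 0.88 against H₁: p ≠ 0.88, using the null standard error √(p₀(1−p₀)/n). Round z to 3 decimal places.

With x = 37 successes in n = 43, p̂ = 0.86047.
Null standard error: √(0.88·0.12/43) = √0.002455814 = 0.049556.
Test statistic: z = -0.01953/0.049556 = -0.394.

z = -0.394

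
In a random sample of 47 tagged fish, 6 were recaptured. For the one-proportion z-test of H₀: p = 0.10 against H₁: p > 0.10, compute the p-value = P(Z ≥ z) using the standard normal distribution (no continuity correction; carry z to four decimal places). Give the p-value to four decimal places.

Sample proportion p̂ = 6/47 = 0.12766.
SE₀ = √(0.10·0.90/47) = 0.043759.
Test statistic (full precision, shown to 4 dp): z = (6/47 − 0.10)/SE₀ ≈ 0.6321.
From the standard normal, P(Z ≥ z) = 0.2637.

p-value = 0.2637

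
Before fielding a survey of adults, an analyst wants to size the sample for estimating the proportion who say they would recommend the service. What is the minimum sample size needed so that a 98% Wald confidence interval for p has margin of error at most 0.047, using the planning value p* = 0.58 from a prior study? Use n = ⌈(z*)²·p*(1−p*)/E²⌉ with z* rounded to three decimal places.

n = 597

The 98% critical value is z* = 2.326.
p*(1−p*) = 0.2436.
(z*)²·p*(1−p*)/E² = 5.410276·0.2436/0.002209 = 596.624.
⌈596.624⌉ = 597.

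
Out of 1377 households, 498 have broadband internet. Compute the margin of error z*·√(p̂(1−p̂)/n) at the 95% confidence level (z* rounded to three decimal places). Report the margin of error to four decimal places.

The sample proportion is 498/1377 = 0.36166.
Standard error of p̂: √(0.230861/1377) = √0.000167655 = 0.012948.
For 95% confidence, z* = 1.960.
ME = 1.960·0.012948 = 0.0254.

ME = 0.0254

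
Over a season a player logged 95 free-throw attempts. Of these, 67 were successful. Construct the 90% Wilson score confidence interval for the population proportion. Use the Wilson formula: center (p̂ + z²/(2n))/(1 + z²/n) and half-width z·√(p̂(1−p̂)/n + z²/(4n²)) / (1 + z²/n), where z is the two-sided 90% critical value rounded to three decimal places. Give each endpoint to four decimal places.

(0.6235, 0.7757)

Here p̂ = 67/95 = 0.70526 and z = 1.645 (z² = 2.706025).
Denominator 1 + z²/n = 1 + 2.706025/95 = 1.028484.
Adjusted center: (0.70526 + z²/(2n))/1.028484 = 0.69958.
Radicand: p̂(1−p̂)/n + z²/(4n²) = 0.002188074 + 0.000074959 = 0.002263033.
Half-width = z·√(radicand)/denom = 1.645·0.047571/1.028484 = 0.07609.
So the interval runs from 0.6235 to 0.7757.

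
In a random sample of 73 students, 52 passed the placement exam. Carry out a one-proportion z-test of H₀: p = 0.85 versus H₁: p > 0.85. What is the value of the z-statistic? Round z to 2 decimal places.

z = -3.29

Sample proportion p̂ = 52/73 = 0.71233.
Under H₀, SE = √(p₀(1−p₀)/n) = √(0.85·0.15/73) = √0.001746575 = 0.041792.
z = (p̂ − p₀)/SE = (0.71233 − 0.85)/0.041792 = -3.29.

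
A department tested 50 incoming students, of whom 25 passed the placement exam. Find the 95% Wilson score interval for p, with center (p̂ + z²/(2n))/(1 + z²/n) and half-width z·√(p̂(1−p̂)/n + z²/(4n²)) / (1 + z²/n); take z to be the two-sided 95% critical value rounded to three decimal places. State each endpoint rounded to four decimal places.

(0.3664, 0.6336)

p̂ = 25/50 = 0.50000; z = 1.960, so z² = 3.841600.
1 + z²/n = 1.076832.
Adjusted center: (0.50000 + z²/(2n))/1.076832 = 0.50000.
Radicand: p̂(1−p̂)/n + z²/(4n²) = 0.005000000 + 0.000384160 = 0.005384160.
Half-width = 1.960·√0.005384160/1.076832 = 0.13356.
CI: 0.50000 ± 0.13356 = (0.3664, 0.6336).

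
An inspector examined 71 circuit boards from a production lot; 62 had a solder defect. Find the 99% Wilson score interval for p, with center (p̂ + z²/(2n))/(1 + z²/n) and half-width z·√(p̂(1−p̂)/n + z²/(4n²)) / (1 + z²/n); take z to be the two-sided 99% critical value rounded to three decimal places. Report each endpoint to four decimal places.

(0.7390, 0.9437)

Here p̂ = 62/71 = 0.87324 and z = 2.576 (z² = 6.635776).
Denominator 1 + z²/n = 1 + 6.635776/71 = 1.093462.
Center = (0.87324 + 0.046731)/1.093462 = 0.84134.
Radicand: p̂(1−p̂)/n + z²/(4n²) = 0.001559047 + 0.000329090 = 0.001888137.
Half-width = z·√(radicand)/denom = 2.576·0.043453/1.093462 = 0.10237.
CI: 0.84134 ± 0.10237 = (0.7390, 0.9437).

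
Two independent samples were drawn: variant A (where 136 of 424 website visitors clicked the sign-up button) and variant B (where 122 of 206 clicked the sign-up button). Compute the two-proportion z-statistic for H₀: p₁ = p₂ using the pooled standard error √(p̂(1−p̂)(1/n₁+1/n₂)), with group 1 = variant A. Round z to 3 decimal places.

z = -6.500

Sample proportions: p̂₁ = 136/424 = 0.32075 and p̂₂ = 122/206 = 0.59223.
Pooling: p̂ = 258/630 = 0.40952.
Pooled SE = √[0.2418141·0.00721286] ≈ 0.041763.
z = (p̂₁ − p̂₂)/SE = (0.32075 − 0.59223)/0.041763 = -0.27148/0.041763 = -6.500.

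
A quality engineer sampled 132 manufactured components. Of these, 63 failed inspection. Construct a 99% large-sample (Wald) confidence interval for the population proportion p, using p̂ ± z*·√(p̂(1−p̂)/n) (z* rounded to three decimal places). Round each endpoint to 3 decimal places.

(0.365, 0.589)

Sample proportion p̂ = 63/132 = 0.47727.
SE(p̂) = √(0.47727·0.52273/132) = 0.043474.
z* = 2.576 at the 99% level.
Margin of error: 2.576 × 0.043474 = 0.11199.
CI: 0.47727 ± 0.11199 = (0.365, 0.589).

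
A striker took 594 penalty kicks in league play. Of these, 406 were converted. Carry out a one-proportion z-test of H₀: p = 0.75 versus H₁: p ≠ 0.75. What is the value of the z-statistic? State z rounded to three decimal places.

z = -3.743

p̂ = 406/594 = 0.68350.
Null standard error: √(0.75·0.25/594) = √0.000315657 = 0.017767.
z = (p̂ − p₀)/SE = (0.68350 − 0.75)/0.017767 = -3.743.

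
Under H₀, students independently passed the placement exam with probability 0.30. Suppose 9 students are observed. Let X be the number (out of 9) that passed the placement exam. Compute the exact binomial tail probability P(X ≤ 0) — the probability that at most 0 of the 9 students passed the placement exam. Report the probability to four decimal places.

P = 0.0404

X is binomial with n = 9 and p = 0.30.
P(X ≤ 0) = C(9,0)·0.30^0·0.70^9.
= 0.040354 = 0.0404.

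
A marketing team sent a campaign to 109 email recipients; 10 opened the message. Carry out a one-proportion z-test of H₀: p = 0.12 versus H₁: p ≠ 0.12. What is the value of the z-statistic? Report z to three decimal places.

Sample proportion p̂ = 10/109 = 0.09174.
SE₀ = √(0.12·0.88/109) = 0.031126.
z = (0.09174 − 0.12)/0.031126 = -0.02826/0.031126 = -0.908.

z = -0.908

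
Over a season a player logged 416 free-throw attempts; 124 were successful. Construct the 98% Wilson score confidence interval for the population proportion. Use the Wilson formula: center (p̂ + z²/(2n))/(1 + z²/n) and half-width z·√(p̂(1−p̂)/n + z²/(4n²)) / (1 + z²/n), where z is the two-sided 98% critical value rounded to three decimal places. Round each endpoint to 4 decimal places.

(0.2488, 0.3526)

p̂ = 124/416 = 0.29808; z = 2.326, so z² = 5.410276.
1 + z²/n = 1.013005.
Center = (0.29808 + 0.006503)/1.013005 = 0.30067.
Radicand: p̂(1−p̂)/n + z²/(4n²) = 0.000502950 + 0.000007816 = 0.000510766.
Half-width = z·√(radicand)/denom = 2.326·0.022600/1.013005 = 0.05189.
CI: 0.30067 ± 0.05189 = (0.2488, 0.3526).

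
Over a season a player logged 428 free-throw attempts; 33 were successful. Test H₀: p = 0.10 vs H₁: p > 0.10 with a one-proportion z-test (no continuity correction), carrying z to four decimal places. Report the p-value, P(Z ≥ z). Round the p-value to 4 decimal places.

p-value = 0.9428

p̂ = 33/428 = 0.07710.
Null standard error: √(0.10·0.90/428) = √0.000210280 = 0.014501.
Test statistic (full precision, shown to 4 dp): z = (33/428 − 0.10)/SE₀ ≈ -1.5790.
From the standard normal, P(Z ≥ z) = 0.9428.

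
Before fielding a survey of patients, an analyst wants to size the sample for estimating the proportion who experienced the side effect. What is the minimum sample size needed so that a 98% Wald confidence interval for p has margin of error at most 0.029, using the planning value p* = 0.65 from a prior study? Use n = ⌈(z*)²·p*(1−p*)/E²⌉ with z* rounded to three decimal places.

The 98% critical value is z* = 2.326.
p*(1−p*) = 0.2275.
(z*)²·p*(1−p*)/E² = 5.410276·0.2275/0.000841 = 1463.541.
⌈1463.541⌉ = 1464.

n = 1464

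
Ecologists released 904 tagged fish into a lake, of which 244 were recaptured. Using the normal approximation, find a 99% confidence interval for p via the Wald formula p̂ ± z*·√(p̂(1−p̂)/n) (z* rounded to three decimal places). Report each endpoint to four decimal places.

(0.2319, 0.3079)

p̂ = 244/904 = 0.26991.
SE = √(p̂(1−p̂)/n) = √(0.197059/904) = 0.014764.
For 99% confidence, z* = 2.576.
Margin of error: 2.576 × 0.014764 = 0.03803.
Interval: 0.26991 ± 0.03803 → (0.2319, 0.3079).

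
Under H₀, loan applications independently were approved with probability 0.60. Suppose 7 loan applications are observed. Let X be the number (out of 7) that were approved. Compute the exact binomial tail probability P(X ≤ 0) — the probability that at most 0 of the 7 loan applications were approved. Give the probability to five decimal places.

P = 0.00164

X is binomial with n = 7 and p = 0.60.
P(X ≤ 0) = C(7,0)·0.60^0·0.40^7.
= 0.001638 = 0.00164.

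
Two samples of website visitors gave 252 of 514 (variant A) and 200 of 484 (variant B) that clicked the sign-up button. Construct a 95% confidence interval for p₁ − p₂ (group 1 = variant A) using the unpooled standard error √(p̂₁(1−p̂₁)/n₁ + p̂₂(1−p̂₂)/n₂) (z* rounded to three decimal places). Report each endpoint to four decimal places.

(0.0155, 0.1386)

p̂₁ = 0.49027, p̂₂ = 0.41322, so the observed difference is 0.07705.
SE = √(0.000486197 + 0.000500971) = √0.000987168 = 0.031419.
The 95% critical value is z* = 1.960. Margin of error = 0.06158.
CI: 0.07705 ± 0.06158 = (0.0155, 0.1386).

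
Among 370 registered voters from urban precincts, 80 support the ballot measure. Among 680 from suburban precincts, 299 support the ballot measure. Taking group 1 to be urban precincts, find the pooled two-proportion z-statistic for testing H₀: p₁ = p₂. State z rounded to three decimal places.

Sample proportions: p̂₁ = 80/370 = 0.21622 and p̂₂ = 299/680 = 0.43971.
Pooling: p̂ = 379/1050 = 0.36095.
SE = √[p̂(1−p̂)(1/n₁+1/n₂)] = √[0.36095·0.63905·(1/370+1/680)] ≈ 0.031026.
z = -0.22349/0.031026 = -7.203.

z = -7.203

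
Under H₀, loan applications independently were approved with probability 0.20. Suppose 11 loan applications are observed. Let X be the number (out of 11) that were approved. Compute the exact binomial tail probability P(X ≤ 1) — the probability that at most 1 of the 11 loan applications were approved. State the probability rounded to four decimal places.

P = 0.3221

X ~ Binomial(n=11, p=0.20).
P(X ≤ 1) = C(11,0)·0.20^0·0.80^11 + C(11,1)·0.20^1·0.80^10.
= 0.085899 + 0.236223 = 0.3221.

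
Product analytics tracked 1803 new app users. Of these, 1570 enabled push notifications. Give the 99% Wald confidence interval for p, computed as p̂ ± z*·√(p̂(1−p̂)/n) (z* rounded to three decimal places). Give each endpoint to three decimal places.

(0.850, 0.891)

With x = 1570 successes in n = 1803, p̂ = 0.87077.
Standard error of p̂: √(0.112529/1803) = √0.000062412 = 0.007900.
The 99% critical value is z* = 2.576.
Margin of error: 2.576 × 0.007900 = 0.02035.
CI: 0.87077 ± 0.02035 = (0.850, 0.891).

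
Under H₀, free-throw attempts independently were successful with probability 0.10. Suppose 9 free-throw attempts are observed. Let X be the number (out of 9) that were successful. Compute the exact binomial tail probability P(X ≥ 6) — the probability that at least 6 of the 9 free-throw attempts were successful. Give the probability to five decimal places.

P = 0.00006

X is binomial with n = 9 and p = 0.10.
P(X ≥ 6) = C(9,6)·0.10^6·0.90^3 + C(9,7)·0.10^7·0.90^2 + C(9,8)·0.10^8·0.90^1 + C(9,9)·0.10^9·0.90^0.
= 0.000061 + 0.000003 + 0.000000 + 0.000000 = 0.00006.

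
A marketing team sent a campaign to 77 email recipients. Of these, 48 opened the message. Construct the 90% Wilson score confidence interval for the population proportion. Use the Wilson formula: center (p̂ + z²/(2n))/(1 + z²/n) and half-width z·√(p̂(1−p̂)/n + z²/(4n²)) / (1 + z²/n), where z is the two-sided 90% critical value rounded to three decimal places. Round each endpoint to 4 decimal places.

(0.5298, 0.7086)

Here p̂ = 48/77 = 0.62338 and z = 1.645 (z² = 2.706025).
Denominator 1 + z²/n = 1 + 2.706025/77 = 1.035143.
Adjusted center: (0.62338 + z²/(2n))/1.035143 = 0.61919.
Radicand: p̂(1−p̂)/n + z²/(4n²) = 0.003049068 + 0.000114101 = 0.003163169.
Half-width = z·√(radicand)/denom = 1.645·0.056242/1.035143 = 0.08938.
CI: 0.61919 ± 0.08938 = (0.5298, 0.7086).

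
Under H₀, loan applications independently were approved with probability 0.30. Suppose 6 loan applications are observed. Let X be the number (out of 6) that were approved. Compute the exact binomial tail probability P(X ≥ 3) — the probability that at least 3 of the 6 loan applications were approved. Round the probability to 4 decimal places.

X is binomial with n = 6 and p = 0.30.
P(X ≥ 3) = C(6,3)·0.30^3·0.70^3 + C(6,4)·0.30^4·0.70^2 + C(6,5)·0.30^5·0.70^1 + C(6,6)·0.30^6·0.70^0.
= 0.185220 + 0.059535 + 0.010206 + 0.000729 = 0.2557.

P = 0.2557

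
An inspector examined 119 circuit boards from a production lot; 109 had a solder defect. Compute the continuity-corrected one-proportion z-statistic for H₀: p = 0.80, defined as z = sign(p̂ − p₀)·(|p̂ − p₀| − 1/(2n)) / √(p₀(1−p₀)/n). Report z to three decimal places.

With x = 109 successes in n = 119, p̂ = 0.91597. p̂ − p₀ = 0.115966.
1/(2n) = 0.004202.
Corrected numerator: |0.115966| − 0.004202 = 0.111764.
Null standard error: √(0.80·0.20/119) = √0.001344538 = 0.036668.
z = +0.111764/0.036668 = 3.048.

z = 3.048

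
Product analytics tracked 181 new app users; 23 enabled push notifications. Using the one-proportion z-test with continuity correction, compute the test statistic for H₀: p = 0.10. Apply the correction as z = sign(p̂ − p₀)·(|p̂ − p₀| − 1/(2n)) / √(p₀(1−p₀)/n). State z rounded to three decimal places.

z = 1.090

p̂ = 23/181 = 0.12707. p̂ − p₀ = 0.027072.
1/(2n) = 0.002762.
Corrected numerator: |0.027072| − 0.002762 = 0.024310.
Under H₀, SE = √(p₀(1−p₀)/n) = √(0.10·0.90/181) = √0.000497238 = 0.022299.
z = (+)0.024310/0.022299 = 1.090.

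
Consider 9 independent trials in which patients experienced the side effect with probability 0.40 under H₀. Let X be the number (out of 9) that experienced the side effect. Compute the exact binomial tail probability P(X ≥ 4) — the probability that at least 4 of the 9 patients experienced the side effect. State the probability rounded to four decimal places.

P = 0.5174

X ~ Binomial(n=9, p=0.40).
P(X ≥ 4) = Σ_{j=4}^{9} C(9,j)·0.40^j·0.60^{9−j}.
= 0.250823 + 0.167215 + 0.074318 + 0.021234 + 0.003539 + 0.000262 = 0.5174.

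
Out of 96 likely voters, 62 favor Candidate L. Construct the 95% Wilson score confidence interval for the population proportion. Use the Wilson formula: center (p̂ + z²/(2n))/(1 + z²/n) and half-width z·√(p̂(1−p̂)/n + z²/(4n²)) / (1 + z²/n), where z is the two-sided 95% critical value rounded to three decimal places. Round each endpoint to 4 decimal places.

(0.5462, 0.7342)

Here p̂ = 62/96 = 0.64583 and z = 1.960 (z² = 3.841600).
1 + z²/n = 1.040017.
Adjusted center: (0.64583 + z²/(2n))/1.040017 = 0.64022.
Radicand: p̂(1−p̂)/n + z²/(4n²) = 0.002382632 + 0.000104210 = 0.002486842.
Half-width = z·√(radicand)/denom = 1.960·0.049868/1.040017 = 0.09398.
So the interval runs from 0.5462 to 0.7342.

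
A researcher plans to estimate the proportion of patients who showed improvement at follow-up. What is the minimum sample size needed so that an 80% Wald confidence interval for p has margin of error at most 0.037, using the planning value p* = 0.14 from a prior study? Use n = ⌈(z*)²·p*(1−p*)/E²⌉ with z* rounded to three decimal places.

n = 145

The 80% critical value is z* = 1.282.
p*(1−p*) = 0.1204.
(z*)²·p*(1−p*)/E² = 1.643524·0.1204/0.001369 = 144.544.
⌈144.544⌉ = 145.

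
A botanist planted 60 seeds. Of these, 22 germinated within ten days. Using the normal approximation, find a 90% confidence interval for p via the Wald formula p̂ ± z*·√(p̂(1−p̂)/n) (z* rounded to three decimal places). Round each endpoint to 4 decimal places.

With x = 22 successes in n = 60, p̂ = 0.36667.
SE(p̂) = √(0.36667·0.63333/60) = 0.062212.
z* = 1.645 at the 90% level.
Margin of error: 1.645 × 0.062212 = 0.10234.
So the interval runs from 0.2643 to 0.4690.

(0.2643, 0.4690)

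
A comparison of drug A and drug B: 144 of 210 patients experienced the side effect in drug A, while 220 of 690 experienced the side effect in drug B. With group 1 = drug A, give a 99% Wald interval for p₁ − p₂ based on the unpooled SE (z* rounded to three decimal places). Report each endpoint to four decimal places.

(0.2725, 0.4612)

p̂₁ = 144/210 = 0.68571, p̂₂ = 220/690 = 0.31884; p̂₁ − p̂₂ = 0.36687.
Unpooled SE = √(p̂₁(1−p̂₁)/n₁ + p̂₂(1−p̂₂)/n₂) = √(0.001026239 + 0.000314755) = 0.036620.
For 99% confidence, z* = 2.576. Margin = 2.576·0.036620 = 0.09433.
CI: 0.36687 ± 0.09433 = (0.2725, 0.4612).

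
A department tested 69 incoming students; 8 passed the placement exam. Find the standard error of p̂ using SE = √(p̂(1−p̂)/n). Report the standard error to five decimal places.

SE = 0.03854

p̂ = 8/69 = 0.11594.
p̂(1−p̂) = 0.102498.
Dividing by n and taking the root: √0.001485478 = 0.03854.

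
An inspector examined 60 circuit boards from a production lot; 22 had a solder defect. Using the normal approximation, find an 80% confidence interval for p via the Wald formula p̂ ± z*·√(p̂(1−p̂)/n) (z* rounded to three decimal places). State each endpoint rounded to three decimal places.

(0.287, 0.446)

The sample proportion is 22/60 = 0.36667.
SE(p̂) = √(0.36667·0.63333/60) = 0.062212.
For 80% confidence, z* = 1.282.
Margin = 1.282·0.062212 = 0.07976.
So the interval runs from 0.287 to 0.446.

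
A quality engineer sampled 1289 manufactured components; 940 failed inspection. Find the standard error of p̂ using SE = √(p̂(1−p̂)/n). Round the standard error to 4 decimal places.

Sample proportion p̂ = 940/1289 = 0.72925.
p̂(1−p̂) = 0.72925·0.27075 = 0.197444.
SE = √(0.197444/1289) = 0.0124.

SE = 0.0124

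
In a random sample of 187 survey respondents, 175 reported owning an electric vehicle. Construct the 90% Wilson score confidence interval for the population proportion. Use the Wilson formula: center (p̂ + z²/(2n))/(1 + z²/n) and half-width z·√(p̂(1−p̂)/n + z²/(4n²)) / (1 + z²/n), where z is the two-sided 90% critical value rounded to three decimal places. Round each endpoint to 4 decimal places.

(0.8997, 0.9595)

p̂ = 175/187 = 0.93583; z = 1.645, so z² = 2.706025.
Denominator 1 + z²/n = 1 + 2.706025/187 = 1.014471.
Center = (0.93583 + 0.007235)/1.014471 = 0.92961.
Radicand: p̂(1−p̂)/n + z²/(4n²) = 0.000321140 + 0.000019346 = 0.000340486.
Half-width = 1.645·√0.000340486/1.014471 = 0.02992.
CI: 0.92961 ± 0.02992 = (0.8997, 0.9595).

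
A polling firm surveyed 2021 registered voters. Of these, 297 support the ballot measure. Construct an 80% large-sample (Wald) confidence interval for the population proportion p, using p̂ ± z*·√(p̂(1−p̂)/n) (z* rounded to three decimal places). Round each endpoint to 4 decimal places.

(0.1369, 0.1571)

The sample proportion is 297/2021 = 0.14696.
Standard error of p̂: √(0.125361/2021) = √0.000062029 = 0.007876.
For 80% confidence, z* = 1.282.
Margin = 1.282·0.007876 = 0.01010.
Interval: 0.14696 ± 0.01010 → (0.1369, 0.1571).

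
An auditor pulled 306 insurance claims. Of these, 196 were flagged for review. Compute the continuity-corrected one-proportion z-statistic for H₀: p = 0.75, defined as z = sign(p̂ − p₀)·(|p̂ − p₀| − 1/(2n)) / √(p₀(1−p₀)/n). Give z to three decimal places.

z = -4.357

The sample proportion is 196/306 = 0.64052. p̂ − p₀ = -0.109477.
Continuity correction 1/(2n) = 1/612 = 0.001634.
Corrected numerator: |-0.109477| − 0.001634 = 0.107843.
Null standard error: √(0.75·0.25/306) = √0.000612745 = 0.024754.
z = (−)0.107843/0.024754 = -4.357.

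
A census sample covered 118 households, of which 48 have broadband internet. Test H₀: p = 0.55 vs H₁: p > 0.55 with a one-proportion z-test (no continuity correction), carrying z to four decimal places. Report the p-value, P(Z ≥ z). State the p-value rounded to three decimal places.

p-value = 0.999

Sample proportion p̂ = 48/118 = 0.40678.
Under H₀, SE = √(p₀(1−p₀)/n) = √(0.55·0.45/118) = √0.002097458 = 0.045798.
z = (p̂ − p₀)/SE = (48/118 − 0.55)/0.045798 ≈ -3.1272.
p-value = P(Z ≥ z) with z = -3.1272 → 0.999.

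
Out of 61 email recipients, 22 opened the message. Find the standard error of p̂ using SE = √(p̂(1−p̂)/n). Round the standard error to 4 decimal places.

Sample proportion p̂ = 22/61 = 0.36066.
p̂(1−p̂) = 0.36066·0.63934 = 0.230584.
SE = √(0.230584/61) = 0.0615.

SE = 0.0615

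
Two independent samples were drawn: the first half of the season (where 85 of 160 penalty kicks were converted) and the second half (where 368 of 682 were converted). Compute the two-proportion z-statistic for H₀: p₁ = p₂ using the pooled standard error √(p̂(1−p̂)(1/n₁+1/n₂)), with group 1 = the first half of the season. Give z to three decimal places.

z = -0.190

p̂₁ = 85/160 = 0.53125, p̂₂ = 368/682 = 0.53959.
Pooled p̂ = (85+368)/(160+682) = 453/842 = 0.53800.
Pooled SE = √[0.2485556·0.00771628] ≈ 0.043794.
z = (p̂₁ − p̂₂)/SE = (0.53125 − 0.53959)/0.043794 = -0.00834/0.043794 = -0.190.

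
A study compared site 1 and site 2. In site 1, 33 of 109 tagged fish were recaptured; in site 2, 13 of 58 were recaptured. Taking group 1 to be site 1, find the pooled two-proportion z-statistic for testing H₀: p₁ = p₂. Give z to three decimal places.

z = 1.083

p̂₁ = 33/109 = 0.30275, p̂₂ = 13/58 = 0.22414.
Pooled p̂ = (33+13)/(109+58) = 46/167 = 0.27545.
Pooled SE = √[0.1995769·0.02641569] ≈ 0.072608.
z = 0.07861/0.072608 = 1.083.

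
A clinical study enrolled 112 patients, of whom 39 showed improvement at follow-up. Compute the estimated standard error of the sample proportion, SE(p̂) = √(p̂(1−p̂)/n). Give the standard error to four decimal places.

SE = 0.0450

Sample proportion p̂ = 39/112 = 0.34821.
p̂(1−p̂) = 0.34821·0.65179 = 0.226960.
SE = √(0.226960/112) = 0.0450.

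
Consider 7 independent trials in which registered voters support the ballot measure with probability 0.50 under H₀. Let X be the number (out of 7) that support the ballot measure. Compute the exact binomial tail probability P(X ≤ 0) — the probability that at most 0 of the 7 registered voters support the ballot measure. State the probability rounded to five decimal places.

P = 0.00781

X ~ Binomial(n=7, p=0.50).
P(X ≤ 0) = C(7,0)·0.50^0·0.50^7.
= 0.007812 = 0.00781.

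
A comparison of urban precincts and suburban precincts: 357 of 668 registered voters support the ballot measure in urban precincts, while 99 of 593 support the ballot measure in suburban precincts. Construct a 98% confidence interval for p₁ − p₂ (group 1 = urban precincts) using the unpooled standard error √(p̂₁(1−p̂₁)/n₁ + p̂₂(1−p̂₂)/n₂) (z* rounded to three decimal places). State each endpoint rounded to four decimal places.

p̂₁ = 357/668 = 0.53443, p̂₂ = 99/593 = 0.16695; p̂₁ − p̂₂ = 0.36748.
SE = √(0.000372477 + 0.000234530) = √0.000607007 = 0.024638.
For 98% confidence, z* = 2.326. Margin = 2.326·0.024638 = 0.05731.
Interval: 0.36748 ± 0.05731 → (0.3102, 0.4248).

(0.3102, 0.4248)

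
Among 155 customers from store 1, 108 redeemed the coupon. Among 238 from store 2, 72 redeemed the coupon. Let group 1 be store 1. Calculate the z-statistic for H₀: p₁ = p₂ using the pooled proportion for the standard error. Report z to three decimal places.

z = 7.667

Sample proportions: p̂₁ = 108/155 = 0.69677 and p̂₂ = 72/238 = 0.30252.
Pooling: p̂ = 180/393 = 0.45802.
Pooled SE = √[0.2482373·0.01065329] ≈ 0.051425.
z = 0.39425/0.051425 = 7.667.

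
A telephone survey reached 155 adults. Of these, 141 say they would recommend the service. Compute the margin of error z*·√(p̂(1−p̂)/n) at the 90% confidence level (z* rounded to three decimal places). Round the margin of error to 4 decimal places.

p̂ = 141/155 = 0.90968.
Standard error of p̂: √(0.082164/155) = √0.000530093 = 0.023024.
The 90% critical value is z* = 1.645.
So ME = 0.0379.

ME = 0.0379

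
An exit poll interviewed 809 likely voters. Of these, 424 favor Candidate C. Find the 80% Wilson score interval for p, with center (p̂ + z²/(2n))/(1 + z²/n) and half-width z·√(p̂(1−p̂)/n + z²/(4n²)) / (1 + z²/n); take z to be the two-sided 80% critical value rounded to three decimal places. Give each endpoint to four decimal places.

p̂ = 424/809 = 0.52410; z = 1.282, so z² = 1.643524.
Denominator 1 + z²/n = 1 + 1.643524/809 = 1.002032.
Adjusted center: (0.52410 + z²/(2n))/1.002032 = 0.52405.
Radicand: p̂(1−p̂)/n + z²/(4n²) = 0.000308305 + 0.000000628 = 0.000308933.
Half-width = 1.282·√0.000308933/1.002032 = 0.02249.
Interval: 0.52405 ± 0.02249 → (0.5016, 0.5465).

(0.5016, 0.5465)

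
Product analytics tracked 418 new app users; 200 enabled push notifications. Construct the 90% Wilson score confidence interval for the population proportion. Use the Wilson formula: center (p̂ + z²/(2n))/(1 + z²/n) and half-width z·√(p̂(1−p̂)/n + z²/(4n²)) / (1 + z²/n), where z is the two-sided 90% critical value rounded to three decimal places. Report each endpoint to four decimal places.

p̂ = 200/418 = 0.47847; z = 1.645, so z² = 2.706025.
1 + z²/n = 1.006474.
Adjusted center: (0.47847 + z²/(2n))/1.006474 = 0.47861.
Radicand: p̂(1−p̂)/n + z²/(4n²) = 0.000596977 + 0.000003872 = 0.000600849.
Half-width = 1.645·√0.000600849/1.006474 = 0.04006.
So the interval runs from 0.4385 to 0.5187.

(0.4385, 0.5187)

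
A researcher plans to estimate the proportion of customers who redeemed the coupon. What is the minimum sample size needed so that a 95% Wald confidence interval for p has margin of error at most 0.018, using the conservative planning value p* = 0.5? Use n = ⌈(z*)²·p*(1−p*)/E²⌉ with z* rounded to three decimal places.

n = 2965

The 95% critical value is z* = 1.960.
p*(1−p*) = 0.2500.
Required n before rounding: 3.841600 × 0.2500 / 0.018² = 2964.198.
⌈2964.198⌉ = 2965.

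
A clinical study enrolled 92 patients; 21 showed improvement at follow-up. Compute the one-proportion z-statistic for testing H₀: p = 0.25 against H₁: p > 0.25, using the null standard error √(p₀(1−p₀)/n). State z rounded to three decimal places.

z = -0.482

With x = 21 successes in n = 92, p̂ = 0.22826.
Under H₀, SE = √(p₀(1−p₀)/n) = √(0.25·0.75/92) = √0.002038043 = 0.045145.
Test statistic: z = -0.02174/0.045145 = -0.482.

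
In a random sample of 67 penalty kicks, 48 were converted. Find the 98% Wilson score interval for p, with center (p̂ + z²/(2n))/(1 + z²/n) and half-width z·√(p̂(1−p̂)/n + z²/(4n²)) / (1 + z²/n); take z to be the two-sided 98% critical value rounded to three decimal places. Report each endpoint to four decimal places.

p̂ = 48/67 = 0.71642; z = 2.326, so z² = 5.410276.
Denominator 1 + z²/n = 1 + 5.410276/67 = 1.080750.
Center = (0.71642 + 0.040375)/1.080750 = 0.70025.
Radicand: p̂(1−p̂)/n + z²/(4n²) = 0.003032288 + 0.000301307 = 0.003333595.
Half-width = 2.326·√0.003333595/1.080750 = 0.12426.
Interval: 0.70025 ± 0.12426 → (0.5760, 0.8245).

(0.5760, 0.8245)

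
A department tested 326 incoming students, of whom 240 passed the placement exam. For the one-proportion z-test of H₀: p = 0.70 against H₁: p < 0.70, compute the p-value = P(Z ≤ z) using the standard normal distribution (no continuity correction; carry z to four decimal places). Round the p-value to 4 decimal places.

p-value = 0.9231

p̂ = 240/326 = 0.73620.
SE₀ = √(0.70·0.30/326) = 0.025381.
z = (p̂ − p₀)/SE = (240/326 − 0.70)/0.025381 ≈ 1.4261.
p-value = P(Z ≤ z) with z = 1.4261 → 0.9231.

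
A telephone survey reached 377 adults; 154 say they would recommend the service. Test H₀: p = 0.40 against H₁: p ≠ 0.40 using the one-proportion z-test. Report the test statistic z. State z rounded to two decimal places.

z = 0.34

p̂ = 154/377 = 0.40849.
SE₀ = √(0.40·0.60/377) = 0.025231.
Test statistic: z = 0.00849/0.025231 = 0.34.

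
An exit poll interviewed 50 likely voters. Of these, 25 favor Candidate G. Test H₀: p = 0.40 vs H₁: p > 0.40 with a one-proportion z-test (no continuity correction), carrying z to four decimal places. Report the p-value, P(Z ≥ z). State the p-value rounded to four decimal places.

p-value = 0.0745

The sample proportion is 25/50 = 0.50000.
Null standard error: √(0.40·0.60/50) = √0.004800000 = 0.069282.
Test statistic (full precision, shown to 4 dp): z = (25/50 − 0.40)/SE₀ ≈ 1.4434.
From the standard normal, P(Z ≥ z) = 0.0745.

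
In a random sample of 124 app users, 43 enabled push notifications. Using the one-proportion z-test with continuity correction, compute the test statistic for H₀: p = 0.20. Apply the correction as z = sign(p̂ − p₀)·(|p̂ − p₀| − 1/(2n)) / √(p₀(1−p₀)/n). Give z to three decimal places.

p̂ = 43/124 = 0.34677. p̂ − p₀ = 0.146774.
1/(2n) = 0.004032.
Corrected numerator: |0.146774| − 0.004032 = 0.142742.
Under H₀, SE = √(p₀(1−p₀)/n) = √(0.20·0.80/124) = √0.001290323 = 0.035921.
z = (+)0.142742/0.035921 = 3.974.

z = 3.974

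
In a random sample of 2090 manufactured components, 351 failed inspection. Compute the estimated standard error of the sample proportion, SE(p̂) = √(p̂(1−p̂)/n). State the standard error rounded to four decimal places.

p̂ = 351/2090 = 0.16794.
p̂(1−p̂) = 0.16794·0.83206 = 0.139736.
SE = √(0.139736/2090) = 0.0082.

SE = 0.0082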